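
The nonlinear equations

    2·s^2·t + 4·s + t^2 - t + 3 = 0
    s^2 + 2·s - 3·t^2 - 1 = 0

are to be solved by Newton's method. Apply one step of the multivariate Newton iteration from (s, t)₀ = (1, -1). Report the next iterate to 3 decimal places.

At (1, -1): F = (7.000, -1.000).
Jacobian J = [[4·s·t + 4, 2·s^2 + 2·t - 1], [2·s + 2, -6·t]].
At the point, J = [[0.000, -1.000], [4.000, 6.000]] (det J = 4.000).
Solving J·Δ = −F gives Δ = (-10.250, 7.000).
Then the next iterate is (s, t)₁ = (-9.250, 6.000).

(-9.250, 6.000)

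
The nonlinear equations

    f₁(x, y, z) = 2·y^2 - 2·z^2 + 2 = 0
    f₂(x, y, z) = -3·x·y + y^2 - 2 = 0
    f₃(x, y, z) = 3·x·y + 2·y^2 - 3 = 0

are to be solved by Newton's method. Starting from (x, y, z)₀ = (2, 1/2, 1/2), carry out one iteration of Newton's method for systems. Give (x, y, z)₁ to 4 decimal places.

(-5.8889, 1.9167, 2.9167)

At (2, 1/2, 1/2): F = (2.0000, -4.7500, 0.5000).
Jacobian J = [[0, 4·y, -4·z], [-3·y, -3·x + 2·y, 0], [3·y, 3·x + 4·y, 0]].
At the point, J = [[0.0000, 2.0000, -2.0000], [-1.5000, -5.0000, 0.0000], [1.5000, 8.0000, 0.0000]] (det J = 9.0000).
Solving J·Δ = −F gives Δ = (-7.8889, 1.4167, 2.4167).
Then the next iterate is (x, y, z)₁ = (-5.8889, 1.9167, 2.9167).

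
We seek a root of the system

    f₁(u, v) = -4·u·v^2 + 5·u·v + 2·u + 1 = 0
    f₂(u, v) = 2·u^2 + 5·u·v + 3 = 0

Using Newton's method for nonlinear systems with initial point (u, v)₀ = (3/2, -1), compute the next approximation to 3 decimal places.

At (3/2, -1): F = (-9.500, 0.000).
Jacobian J = [[-4·v^2 + 5·v + 2, -8·u·v + 5·u], [4·u + 5·v, 5·u]].
At the point, J = [[-7.000, 19.500], [1.000, 7.500]] (det J = -72.000).
Solving J·Δ = −F gives Δ = (-0.990, 0.132).
Then the next iterate is (u, v)₁ = (0.510, -0.868).

(0.510, -0.868)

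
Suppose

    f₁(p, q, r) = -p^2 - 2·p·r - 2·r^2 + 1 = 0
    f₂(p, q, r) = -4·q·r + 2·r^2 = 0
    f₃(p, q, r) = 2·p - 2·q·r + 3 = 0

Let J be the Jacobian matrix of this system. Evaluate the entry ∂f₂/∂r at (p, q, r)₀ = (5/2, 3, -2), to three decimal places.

-20.000

∂f₂/∂r = -4·q + 4·r.
At (5/2, 3, -2) this is -20.000.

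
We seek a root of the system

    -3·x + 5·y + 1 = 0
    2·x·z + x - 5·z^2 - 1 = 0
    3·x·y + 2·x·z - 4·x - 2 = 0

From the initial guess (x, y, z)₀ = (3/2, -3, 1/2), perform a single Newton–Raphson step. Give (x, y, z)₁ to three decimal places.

At (3/2, -3, 1/2): F = (-18.500, 0.750, -20.000).
Jacobian J = [[-3, 5, 0], [2·z + 1, 0, 2·x - 10·z], [3·y + 2·z - 4, 3·x, 2·x]].
At the point, J = [[-3.000, 5.000, 0.000], [2.000, 0.000, -2.000], [-12.000, 4.500, 3.000]] (det J = 63.000).
Solving J·Δ = −F gives Δ = (-0.353, 3.488, 0.022).
Then the next iterate is (x, y, z)₁ = (1.147, 0.488, 0.522).

(1.147, 0.488, 0.522)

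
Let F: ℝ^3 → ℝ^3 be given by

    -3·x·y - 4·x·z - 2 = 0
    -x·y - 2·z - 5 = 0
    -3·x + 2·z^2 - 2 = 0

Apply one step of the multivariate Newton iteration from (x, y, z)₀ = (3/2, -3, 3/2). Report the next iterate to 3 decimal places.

At (3/2, -3, 3/2): F = (2.500, -3.500, -2.000).
Jacobian J = [[-3·y - 4·z, -3·x, -4·x], [-y, -x, -2], [-3, 0, 4·z]].
At the point, J = [[3.000, -4.500, -6.000], [3.000, -1.500, -2.000], [-3.000, 0.000, 6.000]] (det J = 54.000).
Solving J·Δ = −F gives Δ = (2.167, 0.111, 1.417).
Then the next iterate is (x, y, z)₁ = (3.667, -2.889, 2.917).

(3.667, -2.889, 2.917)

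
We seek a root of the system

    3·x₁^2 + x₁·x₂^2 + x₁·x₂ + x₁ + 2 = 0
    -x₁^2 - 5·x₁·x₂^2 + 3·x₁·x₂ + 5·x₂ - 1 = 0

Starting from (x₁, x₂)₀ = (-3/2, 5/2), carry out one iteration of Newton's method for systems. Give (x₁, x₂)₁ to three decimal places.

(-0.359, 1.942)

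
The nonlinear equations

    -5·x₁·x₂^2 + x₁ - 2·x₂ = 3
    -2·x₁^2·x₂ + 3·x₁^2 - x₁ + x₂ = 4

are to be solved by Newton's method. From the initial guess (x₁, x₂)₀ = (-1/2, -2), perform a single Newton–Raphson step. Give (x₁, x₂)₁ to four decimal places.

At (-1/2, -2): F = (10.5000, -3.7500).
Jacobian J = [[-5·x₂^2 + 1, -10·x₁·x₂ - 2], [-4·x₁·x₂ + 6·x₁ - 1, -2·x₁^2 + 1]].
At the point, J = [[-19.0000, -12.0000], [-8.0000, 0.5000]] (det J = -105.5000).
Solving J·Δ = −F gives Δ = (-0.3768, 1.4716).
Then the next iterate is (x₁, x₂)₁ = (-0.8768, -0.5284).

(-0.8768, -0.5284)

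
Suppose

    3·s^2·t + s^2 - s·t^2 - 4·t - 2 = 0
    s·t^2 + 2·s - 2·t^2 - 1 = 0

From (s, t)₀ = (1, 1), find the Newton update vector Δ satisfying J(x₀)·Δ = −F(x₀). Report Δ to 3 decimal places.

(1.200, 1.800)

At (1, 1): F = (-3.000, 0.000).
Jacobian J = [[6·s·t + 2·s - t^2, 3·s^2 - 2·s·t - 4], [t^2 + 2, 2·s·t - 4·t]].
At the point, J = [[7.000, -3.000], [3.000, -2.000]] (det J = -5.000).
Solving J·Δ = −F gives Δ = (1.200, 1.800).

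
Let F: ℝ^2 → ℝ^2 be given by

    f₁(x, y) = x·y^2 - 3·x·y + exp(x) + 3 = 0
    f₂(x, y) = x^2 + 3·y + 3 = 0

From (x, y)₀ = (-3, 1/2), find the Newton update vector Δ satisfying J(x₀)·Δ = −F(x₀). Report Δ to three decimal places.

At (-3, 1/2): F = (6.79979, 13.500).
Jacobian J = [[y^2 - 3·y + exp(x), 2·x·y - 3·x], [2·x, 3]].
At the point, J = [[-1.20021, 6.000], [-6.000, 3.000]] (det J = 32.39936).
Solving J·Δ = −F gives Δ = (1.870, -0.759).

(1.870, -0.759)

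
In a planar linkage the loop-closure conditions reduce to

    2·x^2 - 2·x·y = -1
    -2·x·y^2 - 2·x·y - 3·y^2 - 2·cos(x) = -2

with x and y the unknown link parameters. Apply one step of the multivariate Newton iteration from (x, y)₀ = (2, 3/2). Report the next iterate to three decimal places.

(0.980, 0.975)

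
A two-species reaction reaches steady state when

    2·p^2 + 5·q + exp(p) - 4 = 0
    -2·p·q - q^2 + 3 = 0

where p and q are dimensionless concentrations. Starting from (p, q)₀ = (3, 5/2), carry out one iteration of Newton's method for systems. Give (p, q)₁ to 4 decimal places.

(1.7156, 1.4247)

At (3, 5/2): F = (46.585537, -18.2500).
Jacobian J = [[4·p + exp(p), 5], [-2·q, -2·p - 2·q]].
At the point, J = [[32.085537, 5.0000], [-5.0000, -11.0000]] (det J = -327.940906).
Solving J·Δ = −F gives Δ = (-1.2844, -1.0753).
Then the next iterate is (p, q)₁ = (1.7156, 1.4247).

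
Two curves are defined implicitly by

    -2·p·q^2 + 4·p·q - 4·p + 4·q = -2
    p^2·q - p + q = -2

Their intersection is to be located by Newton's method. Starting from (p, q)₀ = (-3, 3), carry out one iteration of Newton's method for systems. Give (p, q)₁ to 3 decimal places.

(-1.750, 1.875)

At (-3, 3): F = (44.000, 35.000).
Jacobian J = [[-2·q^2 + 4·q - 4, -4·p·q + 4·p + 4], [2·p·q - 1, p^2 + 1]].
At the point, J = [[-10.000, 28.000], [-19.000, 10.000]] (det J = 432.000).
Solving J·Δ = −F gives Δ = (1.250, -1.125).
Then the next iterate is (p, q)₁ = (-1.750, 1.875).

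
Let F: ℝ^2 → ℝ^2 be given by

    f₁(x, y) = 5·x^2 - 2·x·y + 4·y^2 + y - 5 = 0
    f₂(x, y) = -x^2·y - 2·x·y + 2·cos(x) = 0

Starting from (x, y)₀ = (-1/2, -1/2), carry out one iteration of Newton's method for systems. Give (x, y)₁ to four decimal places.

At (-1/2, -1/2): F = (-3.7500, 1.380165).
Jacobian J = [[10·x - 2·y, -2·x + 8·y + 1], [-2·x·y - 2·y - 2·sin(x), -x^2 - 2·x]].
At the point, J = [[-4.0000, -2.0000], [1.458851, 0.7500]] (det J = -0.082298).
Solving J·Δ = −F gives Δ = (-0.6339, -0.6072).
Then the next iterate is (x, y)₁ = (-1.1339, -1.1072).

(-1.1339, -1.1072)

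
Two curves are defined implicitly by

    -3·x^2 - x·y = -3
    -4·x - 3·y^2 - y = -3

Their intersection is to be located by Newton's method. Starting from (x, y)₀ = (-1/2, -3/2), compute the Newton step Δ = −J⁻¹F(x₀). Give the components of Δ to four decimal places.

(-0.3191, -0.1283)

At (-1/2, -3/2): F = (1.5000, -0.2500).
Jacobian J = [[-6·x - y, -x], [-4, -6·y - 1]].
At the point, J = [[4.5000, 0.5000], [-4.0000, 8.0000]] (det J = 38.0000).
Solving J·Δ = −F gives Δ = (-0.3191, -0.1283).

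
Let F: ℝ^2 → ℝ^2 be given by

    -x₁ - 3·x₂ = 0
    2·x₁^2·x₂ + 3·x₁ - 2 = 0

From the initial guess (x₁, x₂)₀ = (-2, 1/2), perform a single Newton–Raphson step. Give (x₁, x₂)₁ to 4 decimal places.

(-2.7273, 0.9091)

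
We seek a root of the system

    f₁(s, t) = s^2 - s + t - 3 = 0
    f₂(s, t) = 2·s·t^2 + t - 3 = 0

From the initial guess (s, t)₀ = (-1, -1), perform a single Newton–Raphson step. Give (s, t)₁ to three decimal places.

(-1.235, 0.294)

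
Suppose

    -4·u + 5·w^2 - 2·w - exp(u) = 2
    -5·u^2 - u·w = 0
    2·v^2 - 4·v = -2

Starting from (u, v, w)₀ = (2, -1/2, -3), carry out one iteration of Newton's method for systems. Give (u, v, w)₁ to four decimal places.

(1.0115, 0.2500, -1.5978)

At (2, -1/2, -3): F = (33.610944, -14.0000, 4.5000).
Jacobian J = [[-exp(u) - 4, 0, 10·w - 2], [-10·u - w, 0, -u], [0, 4·v - 4, 0]].
At the point, J = [[-11.389056, 0.0000, -32.0000], [-17.0000, 0.0000, -2.0000], [0.0000, -6.0000, 0.0000]] (det J = -3127.331327).
Solving J·Δ = −F gives Δ = (-0.9885, 0.7500, 1.4022).
Then the next iterate is (u, v, w)₁ = (1.0115, 0.2500, -1.5978).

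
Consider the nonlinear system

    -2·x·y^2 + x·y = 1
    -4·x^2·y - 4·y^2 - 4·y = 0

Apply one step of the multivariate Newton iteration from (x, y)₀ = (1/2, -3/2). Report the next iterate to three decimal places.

At (1/2, -3/2): F = (-4.000, -1.500).
Jacobian J = [[-2·y^2 + y, -4·x·y + x], [-8·x·y, -4·x^2 - 8·y - 4]].
At the point, J = [[-6.000, 3.500], [6.000, 7.000]] (det J = -63.000).
Solving J·Δ = −F gives Δ = (-0.361, 0.524).
Then the next iterate is (x, y)₁ = (0.139, -0.976).

(0.139, -0.976)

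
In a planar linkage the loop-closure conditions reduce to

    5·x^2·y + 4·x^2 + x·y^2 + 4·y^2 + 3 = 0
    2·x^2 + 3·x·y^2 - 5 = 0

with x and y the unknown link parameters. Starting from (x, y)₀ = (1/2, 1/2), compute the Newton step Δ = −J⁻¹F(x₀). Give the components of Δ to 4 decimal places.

At (1/2, 1/2): F = (5.7500, -4.1250).
Jacobian J = [[10·x·y + 8·x + y^2, 5·x^2 + 2·x·y + 8·y], [4·x + 3·y^2, 6·x·y]].
At the point, J = [[6.7500, 5.7500], [2.7500, 1.5000]] (det J = -5.6875).
Solving J·Δ = −F gives Δ = (5.6868, -7.6758).

(5.6868, -7.6758)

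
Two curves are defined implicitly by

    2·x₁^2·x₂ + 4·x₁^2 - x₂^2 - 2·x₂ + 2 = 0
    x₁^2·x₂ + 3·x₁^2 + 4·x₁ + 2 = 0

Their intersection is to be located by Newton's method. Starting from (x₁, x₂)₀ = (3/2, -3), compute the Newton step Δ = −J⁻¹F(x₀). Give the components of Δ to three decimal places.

(-1.692, -0.547)

At (3/2, -3): F = (-5.500, 8.000).
Jacobian J = [[4·x₁·x₂ + 8·x₁, 2·x₁^2 - 2·x₂ - 2], [2·x₁·x₂ + 6·x₁ + 4, x₁^2]].
At the point, J = [[-6.000, 8.500], [4.000, 2.250]] (det J = -47.500).
Solving J·Δ = −F gives Δ = (-1.692, -0.547).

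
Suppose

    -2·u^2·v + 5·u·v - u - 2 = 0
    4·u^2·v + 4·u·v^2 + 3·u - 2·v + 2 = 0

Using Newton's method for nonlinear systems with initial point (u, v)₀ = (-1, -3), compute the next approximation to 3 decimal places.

(-0.237, -3.195)

At (-1, -3): F = (20.000, -43.000).
Jacobian J = [[-4·u·v + 5·v - 1, -2·u^2 + 5·u], [8·u·v + 4·v^2 + 3, 4·u^2 + 8·u·v - 2]].
At the point, J = [[-28.000, -7.000], [63.000, 26.000]] (det J = -287.000).
Solving J·Δ = −F gives Δ = (0.763, -0.195).
Then the next iterate is (u, v)₁ = (-0.237, -3.195).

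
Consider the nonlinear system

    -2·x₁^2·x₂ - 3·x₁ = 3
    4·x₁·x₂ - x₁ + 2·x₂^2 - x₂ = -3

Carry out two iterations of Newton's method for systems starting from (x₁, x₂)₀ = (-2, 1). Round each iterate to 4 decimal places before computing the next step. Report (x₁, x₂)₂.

At (-2, 1): F = (-5.0000, -2.0000).
Jacobian J = [[-4·x₁·x₂ - 3, -2·x₁^2], [4·x₂ - 1, 4·x₁ + 4·x₂ - 1]].
At the point, J = [[5.0000, -8.0000], [3.0000, -5.0000]] (det J = -1.0000).
Solving J·Δ = −F gives Δ = (9.0000, 5.0000).
Then the next iterate is (x₁, x₂)₁ = (7.0000, 6.0000).
Round to (7.0000, 6.0000) and repeat: F = (-612.0000, 230.0000), J = [[-171.0000, -98.0000], [23.0000, 51.0000]].
Δ = (-1.3410, -3.9051), so (x₁, x₂)₂ = (5.6590, 2.0949).

(5.6590, 2.0949)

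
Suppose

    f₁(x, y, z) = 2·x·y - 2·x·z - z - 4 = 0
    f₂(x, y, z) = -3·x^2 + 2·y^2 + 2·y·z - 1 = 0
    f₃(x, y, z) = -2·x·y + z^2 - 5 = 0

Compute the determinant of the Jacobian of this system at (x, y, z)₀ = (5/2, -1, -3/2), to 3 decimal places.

-768.000

J = [[2·y - 2·z, 2·x, -2·x - 1], [-6·x, 4·y + 2·z, 2·y], [-2·y, -2·x, 2·z]].
At the point, J = [[1.000, 5.000, -6.000], [-15.000, -7.000, -2.000], [2.000, -5.000, -3.000]].
det J = -768.000.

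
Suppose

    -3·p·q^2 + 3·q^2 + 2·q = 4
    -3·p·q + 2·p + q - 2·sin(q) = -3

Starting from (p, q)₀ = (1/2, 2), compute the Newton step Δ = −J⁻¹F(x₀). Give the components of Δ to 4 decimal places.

(0.2662, -0.3507)

At (1/2, 2): F = (6.0000, 1.181405).
Jacobian J = [[-3·q^2, -6·p·q + 6·q + 2], [-3·q + 2, -3·p - 2·cos(q) + 1]].
At the point, J = [[-12.0000, 8.0000], [-4.0000, 0.332294]] (det J = 28.012476).
Solving J·Δ = −F gives Δ = (0.2662, -0.3507).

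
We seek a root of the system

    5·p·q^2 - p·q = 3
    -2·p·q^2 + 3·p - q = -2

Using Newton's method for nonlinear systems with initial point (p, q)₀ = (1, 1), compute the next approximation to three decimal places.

(0.207, 1.241)

At (1, 1): F = (1.000, 2.000).
Jacobian J = [[5·q^2 - q, 10·p·q - p], [-2·q^2 + 3, -4·p·q - 1]].
At the point, J = [[4.000, 9.000], [1.000, -5.000]] (det J = -29.000).
Solving J·Δ = −F gives Δ = (-0.793, 0.241).
Then the next iterate is (p, q)₁ = (0.207, 1.241).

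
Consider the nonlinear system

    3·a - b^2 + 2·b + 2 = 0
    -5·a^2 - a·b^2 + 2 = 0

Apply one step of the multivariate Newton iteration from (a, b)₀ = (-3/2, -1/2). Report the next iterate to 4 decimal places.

At (-3/2, -1/2): F = (-3.7500, -8.8750).
Jacobian J = [[3, -2·b + 2], [-10·a - b^2, -2·a·b]].
At the point, J = [[3.0000, 3.0000], [14.7500, -1.5000]] (det J = -48.7500).
Solving J·Δ = −F gives Δ = (0.6615, 0.5885).
Then the next iterate is (a, b)₁ = (-0.8385, 0.0885).

(-0.8385, 0.0885)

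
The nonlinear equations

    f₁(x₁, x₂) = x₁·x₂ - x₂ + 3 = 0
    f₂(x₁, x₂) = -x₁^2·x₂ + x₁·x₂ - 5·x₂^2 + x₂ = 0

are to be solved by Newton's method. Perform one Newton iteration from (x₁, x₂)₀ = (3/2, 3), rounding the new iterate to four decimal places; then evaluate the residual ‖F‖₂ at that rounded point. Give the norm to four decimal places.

13.7633

At (3/2, 3): F = (4.5000, -44.2500).
Jacobian J = [[x₂, x₁ - 1], [-2·x₁·x₂ + x₂, -x₁^2 + x₁ - 10·x₂ + 1]].
At the point, J = [[3.0000, 0.5000], [-6.0000, -29.7500]] (det J = -86.2500).
Solving J·Δ = −F gives Δ = (-1.2957, -1.2261).
Then the next iterate is (x₁, x₂)₁ = (0.2043, 1.7739).
Re-evaluating at (0.2043, 1.7739): F = (1.588508, -13.671338), so ‖F‖₂ = 13.7633.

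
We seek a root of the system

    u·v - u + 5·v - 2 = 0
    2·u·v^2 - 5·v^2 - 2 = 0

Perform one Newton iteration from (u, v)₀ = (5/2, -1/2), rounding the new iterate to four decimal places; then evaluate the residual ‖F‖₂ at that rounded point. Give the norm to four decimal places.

At (5/2, -1/2): F = (-8.2500, -2.0000).
Jacobian J = [[v - 1, u + 5], [2·v^2, 4·u·v - 10·v]].
At the point, J = [[-1.5000, 7.5000], [0.5000, 0.0000]] (det J = -3.7500).
Solving J·Δ = −F gives Δ = (4.0000, 1.9000).
Then the next iterate is (u, v)₁ = (6.5000, 1.4000).
Re-evaluating at (6.5000, 1.4000): F = (7.6000, 13.6800), so ‖F‖₂ = 15.6494.

15.6494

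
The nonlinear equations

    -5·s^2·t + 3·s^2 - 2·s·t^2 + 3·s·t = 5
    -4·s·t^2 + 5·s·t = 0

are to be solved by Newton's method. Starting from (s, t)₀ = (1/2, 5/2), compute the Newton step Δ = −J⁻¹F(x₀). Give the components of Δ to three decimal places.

(-0.899, 0.665)

At (1/2, 5/2): F = (-9.875, -6.250).
Jacobian J = [[-10·s·t + 6·s - 2·t^2 + 3·t, -5·s^2 - 4·s·t + 3·s], [-4·t^2 + 5·t, -8·s·t + 5·s]].
At the point, J = [[-14.500, -4.750], [-12.500, -7.500]] (det J = 49.375).
Solving J·Δ = −F gives Δ = (-0.899, 0.665).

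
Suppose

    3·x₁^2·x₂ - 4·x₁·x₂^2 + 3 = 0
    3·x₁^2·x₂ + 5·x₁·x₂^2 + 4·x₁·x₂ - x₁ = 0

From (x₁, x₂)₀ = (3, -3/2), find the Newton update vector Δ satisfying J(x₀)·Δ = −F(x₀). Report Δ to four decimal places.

(-1.2947, 0.2840)

At (3, -3/2): F = (-64.5000, -27.7500).
Jacobian J = [[6·x₁·x₂ - 4·x₂^2, 3·x₁^2 - 8·x₁·x₂], [6·x₁·x₂ + 5·x₂^2 + 4·x₂ - 1, 3·x₁^2 + 10·x₁·x₂ + 4·x₁]].
At the point, J = [[-36.0000, 63.0000], [-22.7500, -6.0000]] (det J = 1649.2500).
Solving J·Δ = −F gives Δ = (-1.2947, 0.2840).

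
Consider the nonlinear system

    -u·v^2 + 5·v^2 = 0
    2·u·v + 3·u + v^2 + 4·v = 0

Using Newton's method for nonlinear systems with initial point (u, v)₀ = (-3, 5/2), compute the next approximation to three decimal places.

At (-3, 5/2): F = (50.000, -7.750).
Jacobian J = [[-v^2, -2·u·v + 10·v], [2·v + 3, 2·u + 2·v + 4]].
At the point, J = [[-6.250, 40.000], [8.000, 3.000]] (det J = -338.750).
Solving J·Δ = −F gives Δ = (1.358, -1.038).
Then the next iterate is (u, v)₁ = (-1.642, 1.462).

(-1.642, 1.462)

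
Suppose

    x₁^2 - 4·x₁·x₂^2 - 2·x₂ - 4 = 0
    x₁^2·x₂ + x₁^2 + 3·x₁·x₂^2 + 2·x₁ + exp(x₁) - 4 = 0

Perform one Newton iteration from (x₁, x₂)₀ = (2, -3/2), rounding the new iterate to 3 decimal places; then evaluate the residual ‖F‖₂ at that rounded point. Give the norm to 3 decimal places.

7.296

At (2, -3/2): F = (-15.000, 18.88906).
Jacobian J = [[2·x₁ - 4·x₂^2, -8·x₁·x₂ - 2], [2·x₁·x₂ + 2·x₁ + 3·x₂^2 + exp(x₁) + 2, x₁^2 + 6·x₁·x₂]].
At the point, J = [[-5.000, 22.000], [14.13906, -14.000]] (det J = -241.05923).
Solving J·Δ = −F gives Δ = (-0.853, 0.488).
Then the next iterate is (x₁, x₂)₁ = (1.147, -1.012).
Re-evaluating at (1.147, -1.012): F = (-5.35916, 4.95102), so ‖F‖₂ = 7.296.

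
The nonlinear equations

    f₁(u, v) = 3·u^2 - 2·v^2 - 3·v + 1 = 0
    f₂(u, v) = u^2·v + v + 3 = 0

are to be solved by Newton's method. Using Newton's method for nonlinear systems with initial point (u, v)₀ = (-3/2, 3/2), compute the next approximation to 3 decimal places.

At (-3/2, 3/2): F = (-1.250, 7.875).
Jacobian J = [[6·u, -4·v - 3], [2·u·v, u^2 + 1]].
At the point, J = [[-9.000, -9.000], [-4.500, 3.250]] (det J = -69.750).
Solving J·Δ = −F gives Δ = (0.958, -1.097).
Then the next iterate is (u, v)₁ = (-0.542, 0.403).

(-0.542, 0.403)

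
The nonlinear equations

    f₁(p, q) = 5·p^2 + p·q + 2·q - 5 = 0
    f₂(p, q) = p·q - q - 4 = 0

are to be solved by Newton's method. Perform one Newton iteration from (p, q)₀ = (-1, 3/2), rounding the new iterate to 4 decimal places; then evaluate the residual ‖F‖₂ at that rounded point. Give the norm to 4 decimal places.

At (-1, 3/2): F = (1.5000, -7.0000).
Jacobian J = [[10·p + q, p + 2], [q, p - 1]].
At the point, J = [[-8.5000, 1.0000], [1.5000, -2.0000]] (det J = 15.5000).
Solving J·Δ = −F gives Δ = (-0.2581, -3.6935).
Then the next iterate is (p, q)₁ = (-1.2581, -2.1935).
Re-evaluating at (-1.2581, -2.1935): F = (1.286720, 0.953142), so ‖F‖₂ = 1.6013.

1.6013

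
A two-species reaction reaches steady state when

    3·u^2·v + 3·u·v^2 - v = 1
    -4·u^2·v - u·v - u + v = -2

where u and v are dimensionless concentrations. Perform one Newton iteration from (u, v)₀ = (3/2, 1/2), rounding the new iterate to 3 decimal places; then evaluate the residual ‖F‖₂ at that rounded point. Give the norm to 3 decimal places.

0.834

At (3/2, 1/2): F = (3.000, -4.250).
Jacobian J = [[6·u·v + 3·v^2, 3·u^2 + 6·u·v - 1], [-8·u·v - v - 1, -4·u^2 - u + 1]].
At the point, J = [[5.250, 10.250], [-7.500, -9.500]] (det J = 27.000).
Solving J·Δ = −F gives Δ = (-0.558, -0.007).
Then the next iterate is (u, v)₁ = (0.942, 0.493).
Re-evaluating at (0.942, 0.493): F = (0.50627, -0.66329), so ‖F‖₂ = 0.834.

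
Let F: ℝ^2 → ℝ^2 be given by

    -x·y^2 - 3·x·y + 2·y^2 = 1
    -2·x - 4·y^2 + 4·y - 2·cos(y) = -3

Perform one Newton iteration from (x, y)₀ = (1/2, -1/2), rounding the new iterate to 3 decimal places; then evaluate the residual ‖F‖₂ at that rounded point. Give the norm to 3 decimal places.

8.467

At (1/2, -1/2): F = (0.125, -2.75517).
Jacobian J = [[-y^2 - 3·y, -2·x·y - 3·x + 4·y], [-2, -8·y + 2·sin(y) + 4]].
At the point, J = [[1.250, -3.000], [-2.000, 7.04115]] (det J = 2.80144).
Solving J·Δ = −F gives Δ = (2.636, 1.140).
Then the next iterate is (x, y)₁ = (3.136, 0.640).
Re-evaluating at (3.136, 0.640): F = (-7.48643, -3.95459), so ‖F‖₂ = 8.467.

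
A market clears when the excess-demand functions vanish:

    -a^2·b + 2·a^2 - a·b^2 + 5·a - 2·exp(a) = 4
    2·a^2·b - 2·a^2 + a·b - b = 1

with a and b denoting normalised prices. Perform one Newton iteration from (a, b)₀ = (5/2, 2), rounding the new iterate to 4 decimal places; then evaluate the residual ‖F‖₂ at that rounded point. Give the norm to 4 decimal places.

10.7044

At (5/2, 2): F = (-25.864988, 14.5000).
Jacobian J = [[-2·a·b + 4·a - b^2 - 2·exp(a) + 5, -a^2 - 2·a·b], [4·a·b - 4·a + b, 2·a^2 + a - 1]].
At the point, J = [[-23.364988, -16.2500], [12.0000, 14.0000]] (det J = -132.109831).
Solving J·Δ = −F gives Δ = (-0.9574, -0.2151).
Then the next iterate is (a, b)₁ = (1.5426, 1.7849).
Re-evaluating at (1.5426, 1.7849): F = (-10.043133, 3.704006), so ‖F‖₂ = 10.7044.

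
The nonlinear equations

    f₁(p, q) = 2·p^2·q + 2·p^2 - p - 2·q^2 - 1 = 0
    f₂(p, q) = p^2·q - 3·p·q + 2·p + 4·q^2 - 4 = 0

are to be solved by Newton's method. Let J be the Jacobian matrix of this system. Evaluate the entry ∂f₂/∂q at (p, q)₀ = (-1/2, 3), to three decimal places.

25.750

∂f₂/∂q = p^2 - 3·p + 8·q.
At (-1/2, 3) this is 25.750.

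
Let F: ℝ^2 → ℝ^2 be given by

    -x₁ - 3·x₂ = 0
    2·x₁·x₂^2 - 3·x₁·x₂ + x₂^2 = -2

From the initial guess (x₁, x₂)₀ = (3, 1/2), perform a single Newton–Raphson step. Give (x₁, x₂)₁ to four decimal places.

(9.7500, -3.2500)

At (3, 1/2): F = (-4.5000, -0.7500).
Jacobian J = [[-1, -3], [2·x₂^2 - 3·x₂, 4·x₁·x₂ - 3·x₁ + 2·x₂]].
At the point, J = [[-1.0000, -3.0000], [-1.0000, -2.0000]] (det J = -1.0000).
Solving J·Δ = −F gives Δ = (6.7500, -3.7500).
Then the next iterate is (x₁, x₂)₁ = (9.7500, -3.2500).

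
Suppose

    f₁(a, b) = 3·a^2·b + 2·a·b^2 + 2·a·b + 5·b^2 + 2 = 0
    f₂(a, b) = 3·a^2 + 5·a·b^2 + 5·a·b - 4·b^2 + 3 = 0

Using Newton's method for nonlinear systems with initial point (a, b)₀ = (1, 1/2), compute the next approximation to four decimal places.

(0.2500, 0.2604)

At (1, 1/2): F = (6.2500, 8.7500).
Jacobian J = [[6·a·b + 2·b^2 + 2·b, 3·a^2 + 4·a·b + 2·a + 10·b], [6·a + 5·b^2 + 5·b, 10·a·b + 5·a - 8·b]].
At the point, J = [[4.5000, 12.0000], [9.7500, 6.0000]] (det J = -90.0000).
Solving J·Δ = −F gives Δ = (-0.7500, -0.2396).
Then the next iterate is (a, b)₁ = (0.2500, 0.2604).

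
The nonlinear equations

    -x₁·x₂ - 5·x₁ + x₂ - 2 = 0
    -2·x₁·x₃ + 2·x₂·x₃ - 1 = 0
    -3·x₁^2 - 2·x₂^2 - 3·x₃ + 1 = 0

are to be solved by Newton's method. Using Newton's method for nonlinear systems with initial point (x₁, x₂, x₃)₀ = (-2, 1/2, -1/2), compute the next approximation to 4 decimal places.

(-1.5064, -1.7617, -0.3511)

At (-2, 1/2, -1/2): F = (9.5000, -3.5000, -10.0000).
Jacobian J = [[-x₂ - 5, -x₁ + 1, 0], [-2·x₃, 2·x₃, -2·x₁ + 2·x₂], [-6·x₁, -4·x₂, -3]].
At the point, J = [[-5.5000, 3.0000, 0.0000], [1.0000, -1.0000, 5.0000], [12.0000, -2.0000, -3.0000]] (det J = 117.5000).
Solving J·Δ = −F gives Δ = (0.4936, -2.2617, 0.1489).
Then the next iterate is (x₁, x₂, x₃)₁ = (-1.5064, -1.7617, -0.3511).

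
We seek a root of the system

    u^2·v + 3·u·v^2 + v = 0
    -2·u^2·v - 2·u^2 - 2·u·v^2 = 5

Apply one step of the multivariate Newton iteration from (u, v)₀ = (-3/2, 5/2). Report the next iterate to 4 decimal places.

(-0.6180, 1.9765)

At (-3/2, 5/2): F = (-20.0000, -2.0000).
Jacobian J = [[2·u·v + 3·v^2, u^2 + 6·u·v + 1], [-4·u·v - 4·u - 2·v^2, -2·u^2 - 4·u·v]].
At the point, J = [[11.2500, -19.2500], [8.5000, 10.5000]] (det J = 281.7500).
Solving J·Δ = −F gives Δ = (0.8820, -0.5235).
Then the next iterate is (u, v)₁ = (-0.6180, 1.9765).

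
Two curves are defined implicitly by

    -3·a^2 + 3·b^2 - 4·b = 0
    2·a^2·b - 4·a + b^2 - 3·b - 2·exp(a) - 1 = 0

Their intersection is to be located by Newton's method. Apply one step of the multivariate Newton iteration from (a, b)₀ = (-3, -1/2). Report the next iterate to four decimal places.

(-1.8166, -0.9214)

At (-3, -1/2): F = (-24.2500, 3.650426).
Jacobian J = [[-6·a, 6·b - 4], [4·a·b - 2·exp(a) - 4, 2·a^2 + 2·b - 3]].
At the point, J = [[18.0000, -7.0000], [1.900426, 14.0000]] (det J = 265.302981).
Solving J·Δ = −F gives Δ = (1.1834, -0.4214).
Then the next iterate is (a, b)₁ = (-1.8166, -0.9214).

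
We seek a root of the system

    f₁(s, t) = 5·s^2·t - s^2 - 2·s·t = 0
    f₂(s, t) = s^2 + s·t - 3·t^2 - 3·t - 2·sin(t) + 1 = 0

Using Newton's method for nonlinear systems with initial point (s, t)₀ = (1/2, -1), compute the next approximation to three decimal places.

At (1/2, -1): F = (-0.500, 2.43294).
Jacobian J = [[10·s·t - 2·s - 2·t, 5·s^2 - 2·s], [2·s + t, s - 6·t - 2·cos(t) - 3]].
At the point, J = [[-4.000, 0.250], [0.000, 2.41940]] (det J = -9.67758).
Solving J·Δ = −F gives Δ = (-0.188, -1.006).
Then the next iterate is (s, t)₁ = (0.312, -2.006).

(0.312, -2.006)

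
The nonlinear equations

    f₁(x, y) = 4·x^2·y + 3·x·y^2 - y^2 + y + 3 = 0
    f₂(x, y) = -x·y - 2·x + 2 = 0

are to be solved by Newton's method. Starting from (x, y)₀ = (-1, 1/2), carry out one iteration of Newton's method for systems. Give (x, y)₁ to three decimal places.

(-1.000, -4.000)

At (-1, 1/2): F = (4.500, 4.500).
Jacobian J = [[8·x·y + 3·y^2, 4·x^2 + 6·x·y - 2·y + 1], [-y - 2, -x]].
At the point, J = [[-3.250, 1.000], [-2.500, 1.000]] (det J = -0.750).
Solving J·Δ = −F gives Δ = (0.000, -4.500).
Then the next iterate is (x, y)₁ = (-1.000, -4.000).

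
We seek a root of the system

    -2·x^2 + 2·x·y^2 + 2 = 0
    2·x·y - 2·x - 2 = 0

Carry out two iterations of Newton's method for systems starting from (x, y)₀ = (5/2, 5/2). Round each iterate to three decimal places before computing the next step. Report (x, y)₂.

At (5/2, 5/2): F = (20.750, 5.500).
Jacobian J = [[-4·x + 2·y^2, 4·x·y], [2·y - 2, 2·x]].
At the point, J = [[2.500, 25.000], [3.000, 5.000]] (det J = -62.500).
Solving J·Δ = −F gives Δ = (-0.540, -0.776).
Then the next iterate is (x, y)₁ = (1.960, 1.724).
Round to (1.960, 1.724) and repeat: F = (5.96773, 0.83808), J = [[-1.89565, 13.51616], [1.448, 3.920]].
Δ = (0.447, -0.379), so (x, y)₂ = (2.407, 1.345).

(2.407, 1.345)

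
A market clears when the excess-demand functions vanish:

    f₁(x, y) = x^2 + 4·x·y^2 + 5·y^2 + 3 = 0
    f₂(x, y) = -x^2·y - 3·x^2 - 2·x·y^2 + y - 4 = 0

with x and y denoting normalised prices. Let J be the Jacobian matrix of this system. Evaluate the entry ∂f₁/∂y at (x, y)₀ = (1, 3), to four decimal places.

54.0000

∂f₁/∂y = 8·x·y + 10·y.
At (1, 3) this is 54.0000.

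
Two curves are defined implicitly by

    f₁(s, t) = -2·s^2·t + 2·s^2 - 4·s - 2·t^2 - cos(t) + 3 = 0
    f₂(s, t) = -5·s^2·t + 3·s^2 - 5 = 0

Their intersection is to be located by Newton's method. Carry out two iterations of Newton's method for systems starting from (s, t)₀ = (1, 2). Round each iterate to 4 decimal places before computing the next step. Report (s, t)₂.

(-1.9265, 3.0041)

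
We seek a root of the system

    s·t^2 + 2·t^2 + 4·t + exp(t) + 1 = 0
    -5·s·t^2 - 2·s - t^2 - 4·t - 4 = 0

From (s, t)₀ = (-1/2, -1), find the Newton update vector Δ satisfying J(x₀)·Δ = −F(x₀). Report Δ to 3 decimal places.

(-1.749, 2.107)

At (-1/2, -1): F = (-1.13212, 2.500).
Jacobian J = [[t^2, 2·s·t + 4·t + exp(t) + 4], [-5·t^2 - 2, -10·s·t - 2·t - 4]].
At the point, J = [[1.000, 1.36788], [-7.000, -7.000]] (det J = 2.57516).
Solving J·Δ = −F gives Δ = (-1.749, 2.107).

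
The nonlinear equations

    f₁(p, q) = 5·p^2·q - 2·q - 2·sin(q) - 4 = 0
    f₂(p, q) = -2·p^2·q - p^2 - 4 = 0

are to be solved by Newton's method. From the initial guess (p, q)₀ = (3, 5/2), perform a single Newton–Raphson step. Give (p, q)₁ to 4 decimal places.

(0.0844, 5.1091)

At (3, 5/2): F = (102.303056, -58.0000).
Jacobian J = [[10·p·q, 5·p^2 - 2·cos(q) - 2], [-4·p·q - 2·p, -2·p^2]].
At the point, J = [[75.0000, 44.602287], [-36.0000, -18.0000]] (det J = 255.682340).
Solving J·Δ = −F gives Δ = (-2.9156, 2.6091).
Then the next iterate is (p, q)₁ = (0.0844, 5.1091).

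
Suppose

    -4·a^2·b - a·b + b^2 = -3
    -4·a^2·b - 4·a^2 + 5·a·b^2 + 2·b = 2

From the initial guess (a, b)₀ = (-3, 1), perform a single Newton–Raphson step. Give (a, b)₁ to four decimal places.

(1.9181, 3.7135)

At (-3, 1): F = (-29.0000, -87.0000).
Jacobian J = [[-8·a·b - b, -4·a^2 - a + 2·b], [-8·a·b - 8·a + 5·b^2, -4·a^2 + 10·a·b + 2]].
At the point, J = [[23.0000, -31.0000], [53.0000, -64.0000]] (det J = 171.0000).
Solving J·Δ = −F gives Δ = (4.9181, 2.7135).
Then the next iterate is (a, b)₁ = (1.9181, 3.7135).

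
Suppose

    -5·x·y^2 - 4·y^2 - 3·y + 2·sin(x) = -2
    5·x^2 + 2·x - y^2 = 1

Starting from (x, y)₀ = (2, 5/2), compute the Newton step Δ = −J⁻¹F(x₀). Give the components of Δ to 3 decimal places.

(-0.950, -0.831)

At (2, 5/2): F = (-91.18141, 16.750).
Jacobian J = [[-5·y^2 + 2·cos(x), -10·x·y - 8·y - 3], [10·x + 2, -2·y]].
At the point, J = [[-32.08229, -73.000], [22.000, -5.000]] (det J = 1766.41147).
Solving J·Δ = −F gives Δ = (-0.950, -0.831).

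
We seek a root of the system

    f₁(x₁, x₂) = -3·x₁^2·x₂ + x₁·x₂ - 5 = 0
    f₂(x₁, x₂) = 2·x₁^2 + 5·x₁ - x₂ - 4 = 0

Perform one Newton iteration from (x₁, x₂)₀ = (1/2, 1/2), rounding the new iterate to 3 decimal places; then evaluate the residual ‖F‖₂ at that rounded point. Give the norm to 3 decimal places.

70.442

At (1/2, 1/2): F = (-5.125, -1.500).
Jacobian J = [[-6·x₁·x₂ + x₂, -3·x₁^2 + x₁], [4·x₁ + 5, -1]].
At the point, J = [[-1.000, -0.250], [7.000, -1.000]] (det J = 2.750).
Solving J·Δ = −F gives Δ = (-1.727, -13.591).
Then the next iterate is (x₁, x₂)₁ = (-1.227, -13.091).
Re-evaluating at (-1.227, -13.091): F = (70.18930, 5.96706), so ‖F‖₂ = 70.442.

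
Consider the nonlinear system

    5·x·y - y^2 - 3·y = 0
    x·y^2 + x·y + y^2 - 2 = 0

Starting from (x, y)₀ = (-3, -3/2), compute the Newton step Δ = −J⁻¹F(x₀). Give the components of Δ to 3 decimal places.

At (-3, -3/2): F = (24.750, -2.000).
Jacobian J = [[5·y, 5·x - 2·y - 3], [y^2 + y, 2·x·y + x + 2·y]].
At the point, J = [[-7.500, -15.000], [0.750, 3.000]] (det J = -11.250).
Solving J·Δ = −F gives Δ = (3.933, -0.317).

(3.933, -0.317)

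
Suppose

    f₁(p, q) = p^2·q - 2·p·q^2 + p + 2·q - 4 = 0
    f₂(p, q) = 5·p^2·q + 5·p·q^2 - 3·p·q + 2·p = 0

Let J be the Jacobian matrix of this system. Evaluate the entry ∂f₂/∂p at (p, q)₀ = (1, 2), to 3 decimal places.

36.000

∂f₂/∂p = 10·p·q + 5·q^2 - 3·q + 2.
At (1, 2) this is 36.000.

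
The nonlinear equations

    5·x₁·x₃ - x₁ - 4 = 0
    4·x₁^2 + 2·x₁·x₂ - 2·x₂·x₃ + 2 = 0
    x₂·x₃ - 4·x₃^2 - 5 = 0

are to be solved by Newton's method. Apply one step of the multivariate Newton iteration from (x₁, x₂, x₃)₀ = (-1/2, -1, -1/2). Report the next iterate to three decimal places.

At (-1/2, -1, -1/2): F = (-2.250, 3.000, -5.500).
Jacobian J = [[5·x₃ - 1, 0, 5·x₁], [8·x₁ + 2·x₂, 2·x₁ - 2·x₃, -2·x₂], [0, x₃, x₂ - 8·x₃]].
At the point, J = [[-3.500, 0.000, -2.500], [-6.000, 0.000, 2.000], [0.000, -0.500, 3.000]] (det J = -11.000).
Solving J·Δ = −F gives Δ = (0.136, -17.545, -1.091).
Then the next iterate is (x₁, x₂, x₃)₁ = (-0.364, -18.545, -1.591).

(-0.364, -18.545, -1.591)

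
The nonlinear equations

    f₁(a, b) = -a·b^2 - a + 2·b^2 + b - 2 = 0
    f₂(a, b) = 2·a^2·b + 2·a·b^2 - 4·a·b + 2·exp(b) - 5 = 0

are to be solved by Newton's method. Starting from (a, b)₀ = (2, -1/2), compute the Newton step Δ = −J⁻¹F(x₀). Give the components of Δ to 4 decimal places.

At (2, -1/2): F = (-4.5000, -2.786939).
Jacobian J = [[-b^2 - 1, -2·a·b + 4·b + 1], [4·a·b + 2·b^2 - 4·b, 2·a^2 + 4·a·b - 4·a + 2·exp(b)]].
At the point, J = [[-1.2500, 1.0000], [-1.5000, -2.786939]] (det J = 4.983673).
Solving J·Δ = −F gives Δ = (-3.0757, 0.6554).

(-3.0757, 0.6554)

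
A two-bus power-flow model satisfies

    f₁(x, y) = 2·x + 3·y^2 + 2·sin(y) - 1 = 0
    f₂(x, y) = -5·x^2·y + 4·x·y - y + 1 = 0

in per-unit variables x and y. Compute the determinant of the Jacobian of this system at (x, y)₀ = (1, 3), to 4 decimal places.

284.3603

J = [[2, 6·y + 2·cos(y)], [-10·x·y + 4·y, -5·x^2 + 4·x - 1]].
At the point, J = [[2.0000, 16.020015], [-18.0000, -2.0000]].
det J = 284.3603.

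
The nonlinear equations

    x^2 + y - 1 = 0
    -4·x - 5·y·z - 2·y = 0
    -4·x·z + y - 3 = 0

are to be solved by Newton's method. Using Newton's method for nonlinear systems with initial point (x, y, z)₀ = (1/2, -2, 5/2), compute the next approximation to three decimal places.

At (1/2, -2, 5/2): F = (-2.750, 27.000, -10.000).
Jacobian J = [[2·x, 1, 0], [-4, -5·z - 2, -5·y], [-4·z, 1, -4·x]].
At the point, J = [[1.000, 1.000, 0.000], [-4.000, -14.500, 10.000], [-10.000, 1.000, -2.000]] (det J = -89.000).
Solving J·Δ = −F gives Δ = (-1.104, 3.854, 2.447).
Then the next iterate is (x, y, z)₁ = (-0.604, 1.854, 4.947).

(-0.604, 1.854, 4.947)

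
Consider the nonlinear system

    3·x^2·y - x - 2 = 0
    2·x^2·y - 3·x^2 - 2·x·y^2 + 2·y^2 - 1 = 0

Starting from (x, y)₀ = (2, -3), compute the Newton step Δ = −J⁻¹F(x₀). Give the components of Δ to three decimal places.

(-1.522, -1.359)

At (2, -3): F = (-40.000, -55.000).
Jacobian J = [[6·x·y - 1, 3·x^2], [4·x·y - 6·x - 2·y^2, 2·x^2 - 4·x·y + 4·y]].
At the point, J = [[-37.000, 12.000], [-54.000, 20.000]] (det J = -92.000).
Solving J·Δ = −F gives Δ = (-1.522, -1.359).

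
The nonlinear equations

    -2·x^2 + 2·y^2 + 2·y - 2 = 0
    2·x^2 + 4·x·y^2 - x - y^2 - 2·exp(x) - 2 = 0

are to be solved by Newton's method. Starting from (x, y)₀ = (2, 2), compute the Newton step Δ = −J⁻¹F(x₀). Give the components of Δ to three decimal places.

(-0.380, -0.504)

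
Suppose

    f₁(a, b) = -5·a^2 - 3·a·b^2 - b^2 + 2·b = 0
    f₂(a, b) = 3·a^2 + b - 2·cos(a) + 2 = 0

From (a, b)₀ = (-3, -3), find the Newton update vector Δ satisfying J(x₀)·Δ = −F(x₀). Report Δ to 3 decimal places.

(1.561, 0.558)

At (-3, -3): F = (21.000, 27.97998).
Jacobian J = [[-10·a - 3·b^2, -6·a·b - 2·b + 2], [6·a + 2·sin(a), 1]].
At the point, J = [[3.000, -46.000], [-18.28224, 1.000]] (det J = -837.98304).
Solving J·Δ = −F gives Δ = (1.561, 0.558).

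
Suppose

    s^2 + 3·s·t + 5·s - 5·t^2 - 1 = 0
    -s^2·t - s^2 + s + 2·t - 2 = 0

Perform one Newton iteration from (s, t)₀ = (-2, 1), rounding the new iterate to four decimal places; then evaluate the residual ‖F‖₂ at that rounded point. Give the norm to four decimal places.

7.0297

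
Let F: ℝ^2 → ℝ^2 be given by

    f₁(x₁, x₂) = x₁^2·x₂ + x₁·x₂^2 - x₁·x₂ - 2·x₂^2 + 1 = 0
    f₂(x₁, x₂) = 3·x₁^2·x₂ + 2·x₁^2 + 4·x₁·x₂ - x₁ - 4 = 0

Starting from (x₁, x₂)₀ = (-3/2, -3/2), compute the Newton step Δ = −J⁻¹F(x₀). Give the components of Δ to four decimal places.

(-23.3000, 14.3667)

At (-3/2, -3/2): F = (-12.5000, 0.8750).
Jacobian J = [[2·x₁·x₂ + x₂^2 - x₂, x₁^2 + 2·x₁·x₂ - x₁ - 4·x₂], [6·x₁·x₂ + 4·x₁ + 4·x₂ - 1, 3·x₁^2 + 4·x₁]].
At the point, J = [[8.2500, 14.2500], [0.5000, 0.7500]] (det J = -0.9375).
Solving J·Δ = −F gives Δ = (-23.3000, 14.3667).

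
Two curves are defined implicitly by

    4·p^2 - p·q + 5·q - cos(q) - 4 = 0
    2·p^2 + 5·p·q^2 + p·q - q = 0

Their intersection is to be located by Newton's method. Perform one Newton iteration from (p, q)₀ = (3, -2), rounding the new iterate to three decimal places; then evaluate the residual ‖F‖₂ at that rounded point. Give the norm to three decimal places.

At (3, -2): F = (28.41615, 74.000).
Jacobian J = [[8·p - q, -p + sin(q) + 5], [4·p + 5·q^2 + q, 10·p·q + p - 1]].
At the point, J = [[26.000, 1.09070], [30.000, -58.000]] (det J = -1540.72108).
Solving J·Δ = −F gives Δ = (-1.122, 0.695).
Then the next iterate is (p, q)₁ = (1.878, -1.305).
Re-evaluating at (1.878, -1.305): F = (5.77065, 21.89938), so ‖F‖₂ = 22.647.

22.647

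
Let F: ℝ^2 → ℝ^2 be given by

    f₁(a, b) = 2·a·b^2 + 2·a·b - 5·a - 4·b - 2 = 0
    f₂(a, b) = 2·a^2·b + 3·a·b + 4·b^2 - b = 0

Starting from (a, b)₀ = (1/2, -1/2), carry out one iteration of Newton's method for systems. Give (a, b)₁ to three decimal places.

(-1.077, 0.981)

At (1/2, -1/2): F = (-2.750, 0.500).
Jacobian J = [[2·b^2 + 2·b - 5, 4·a·b + 2·a - 4], [4·a·b + 3·b, 2·a^2 + 3·a + 8·b - 1]].
At the point, J = [[-5.500, -4.000], [-2.500, -3.000]] (det J = 6.500).
Solving J·Δ = −F gives Δ = (-1.577, 1.481).
Then the next iterate is (a, b)₁ = (-1.077, 0.981).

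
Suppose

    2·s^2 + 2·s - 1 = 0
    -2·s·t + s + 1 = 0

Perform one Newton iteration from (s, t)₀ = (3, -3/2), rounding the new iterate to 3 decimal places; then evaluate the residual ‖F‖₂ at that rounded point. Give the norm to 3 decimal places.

6.444

At (3, -3/2): F = (23.000, 13.000).
Jacobian J = [[4·s + 2, 0], [-2·t + 1, -2·s]].
At the point, J = [[14.000, 0.000], [4.000, -6.000]] (det J = -84.000).
Solving J·Δ = −F gives Δ = (-1.643, 1.071).
Then the next iterate is (s, t)₁ = (1.357, -0.429).
Re-evaluating at (1.357, -0.429): F = (5.39690, 3.52131), so ‖F‖₂ = 6.444.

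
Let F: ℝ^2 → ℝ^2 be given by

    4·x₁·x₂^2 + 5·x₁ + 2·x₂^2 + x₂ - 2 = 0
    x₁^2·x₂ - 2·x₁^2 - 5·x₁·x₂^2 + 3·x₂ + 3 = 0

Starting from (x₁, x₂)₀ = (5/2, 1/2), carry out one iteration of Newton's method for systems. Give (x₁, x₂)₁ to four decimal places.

(1.8793, -0.2905)

At (5/2, 1/2): F = (14.0000, -8.0000).
Jacobian J = [[4·x₂^2 + 5, 8·x₁·x₂ + 4·x₂ + 1], [2·x₁·x₂ - 4·x₁ - 5·x₂^2, x₁^2 - 10·x₁·x₂ + 3]].
At the point, J = [[6.0000, 13.0000], [-8.7500, -3.2500]] (det J = 94.2500).
Solving J·Δ = −F gives Δ = (-0.6207, -0.7905).
Then the next iterate is (x₁, x₂)₁ = (1.8793, -0.2905).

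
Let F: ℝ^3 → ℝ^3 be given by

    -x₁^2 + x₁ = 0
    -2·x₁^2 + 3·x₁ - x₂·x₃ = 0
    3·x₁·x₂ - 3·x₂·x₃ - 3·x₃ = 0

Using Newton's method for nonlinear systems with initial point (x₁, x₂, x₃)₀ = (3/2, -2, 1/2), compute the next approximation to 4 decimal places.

(1.1250, 0.2500, 0.0000)

At (3/2, -2, 1/2): F = (-0.7500, 1.0000, -7.5000).
Jacobian J = [[-2·x₁ + 1, 0, 0], [-4·x₁ + 3, -x₃, -x₂], [3·x₂, 3·x₁ - 3·x₃, -3·x₂ - 3]].
At the point, J = [[-2.0000, 0.0000, 0.0000], [-3.0000, -0.5000, 2.0000], [-6.0000, 3.0000, 3.0000]] (det J = 15.0000).
Solving J·Δ = −F gives Δ = (-0.3750, 2.2500, -0.5000).
Then the next iterate is (x₁, x₂, x₃)₁ = (1.1250, 0.2500, 0.0000).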